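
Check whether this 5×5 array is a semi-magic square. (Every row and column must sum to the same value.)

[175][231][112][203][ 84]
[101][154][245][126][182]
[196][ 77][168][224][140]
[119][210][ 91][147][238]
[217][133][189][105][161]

No — row 2 sums to 808 but row 1 sums to 805.

Row 1: 175 + 231 + 112 + 203 + 84 = 805.
Row 2: 101 + 154 + 245 + 126 + 182 = 808.
Row 3: 196 + 77 + 168 + 224 + 140 = 805.
Row 4: 119 + 210 + 91 + 147 + 238 = 805.
Row 5: 217 + 133 + 189 + 105 + 161 = 805.
Column 1: 175 + 101 + 196 + 119 + 217 = 808.
Column 2: 231 + 154 + 77 + 210 + 133 = 805.
Column 3: 112 + 245 + 168 + 91 + 189 = 805.
Column 4: 203 + 126 + 224 + 147 + 105 = 805.
Column 5: 84 + 182 + 140 + 238 + 161 = 805.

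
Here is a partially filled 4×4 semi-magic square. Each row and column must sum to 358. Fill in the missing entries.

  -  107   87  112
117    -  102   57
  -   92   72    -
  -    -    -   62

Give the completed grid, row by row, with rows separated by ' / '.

Row 1 needs 358; the known cells sum to 306, so (1,1) = 52.
From row 2, 358 − (117 + 102 + 57) gives (2,2) = 82.
From column 2, 358 − (107 + 82 + 92) gives (4,2) = 77.
Column 3: 87 + 102 + 72 + ? = 358, so (4,3) = 97.
Column 4 needs 358; the known cells sum to 231, so (3,4) = 127.
Using row 3: 92 + 72 + 127 + ? → (3,1) = 358 − 291 = 67.
The remaining cell in row 4 is (4,1) = 358 − 236 = 122.

52 107 87 112 / 117 82 102 57 / 67 92 72 127 / 122 77 97 62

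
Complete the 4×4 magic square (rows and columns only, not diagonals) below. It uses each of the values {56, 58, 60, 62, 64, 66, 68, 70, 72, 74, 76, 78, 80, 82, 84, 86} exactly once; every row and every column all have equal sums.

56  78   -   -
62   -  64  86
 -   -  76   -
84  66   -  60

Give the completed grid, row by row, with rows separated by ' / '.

56 78 70 80 / 62 72 64 86 / 82 68 76 58 / 84 66 74 60

The 16 entries sum to 1136, so each line sums to 1136/4 = 284.
From row 2, 284 − (62 + 64 + 86) gives (2,2) = 72.
Row 4 needs 284; the known cells sum to 210, so (4,3) = 74.
Column 1 needs 284; the known cells sum to 202, so (3,1) = 82.
The remaining cell in column 2 is (3,2) = 284 − 216 = 68.
The remaining cell in column 3 is (1,3) = 284 − 214 = 70.
The remaining cell in row 1 is (1,4) = 284 − 204 = 80.
Row 3 must total 284; the given cells sum to 226, so (3,4) = 58.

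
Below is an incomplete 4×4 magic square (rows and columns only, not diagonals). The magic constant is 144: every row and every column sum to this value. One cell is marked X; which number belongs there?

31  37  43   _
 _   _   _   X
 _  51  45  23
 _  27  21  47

41

Row 1 must total 144; the given cells sum to 111, so (1,4) = 33.
Row 3: 51 + 45 + 23 + ? = 144, so (3,1) = 25.
Row 4 must total 144; the given cells sum to 95, so (4,1) = 49.
Using column 1: 31 + 25 + 49 + ? → (2,1) = 144 − 105 = 39.
The remaining cell in column 2 is (2,2) = 144 − 115 = 29.
Column 3 must total 144; the given cells sum to 109, so (2,3) = 35.
From column 4, 144 − (33 + 23 + 47) gives (2,4) = 41.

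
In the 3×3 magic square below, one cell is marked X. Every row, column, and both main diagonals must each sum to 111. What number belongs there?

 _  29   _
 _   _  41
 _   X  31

Column 3 must total 111; the given cells sum to 72, so (1,3) = 39.
The remaining cell in row 1 is (1,1) = 111 − 68 = 43.
From main diagonal, 111 − (43 + 31) gives (2,2) = 37.
Anti-diagonal must total 111; the given cells sum to 76, so (3,1) = 35.
Row 2: 37 + 41 + ? = 111, so (2,1) = 33.
From row 3, 111 − (35 + 31) gives (3,2) = 45.

45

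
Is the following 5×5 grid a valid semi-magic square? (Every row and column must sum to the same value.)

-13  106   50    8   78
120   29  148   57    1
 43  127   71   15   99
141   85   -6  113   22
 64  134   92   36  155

Row 1: -13 + 106 + 50 + 8 + 78 = 229.
Row 2: 120 + 29 + 148 + 57 + 1 = 355.
Row 3: 43 + 127 + 71 + 15 + 99 = 355.
Row 4: 141 + 85 + (-6) + 113 + 22 = 355.
Row 5: 64 + 134 + 92 + 36 + 155 = 481.
Column 1: -13 + 120 + 43 + 141 + 64 = 355.
Column 2: 106 + 29 + 127 + 85 + 134 = 481.
Column 3: 50 + 148 + 71 + (-6) + 92 = 355.
Column 4: 8 + 57 + 15 + 113 + 36 = 229.
Column 5: 78 + 1 + 99 + 22 + 155 = 355.

No — row 5 sums to 481 but column 3 sums to 355.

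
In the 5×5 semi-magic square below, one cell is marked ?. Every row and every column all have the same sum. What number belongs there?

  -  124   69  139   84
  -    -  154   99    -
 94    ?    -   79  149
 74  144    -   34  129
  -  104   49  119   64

Column 4 is complete and sums to 470; that is the magic constant.
Using row 1: 124 + 69 + 139 + 84 + ? → (1,1) = 470 − 416 = 54.
Row 4 needs 470; the known cells sum to 381, so (4,3) = 89.
Row 5: 104 + 49 + 119 + 64 + ? = 470, so (5,1) = 134.
Column 1: 54 + 94 + 74 + 134 + ? = 470, so (2,1) = 114.
From column 3, 470 − (69 + 154 + 89 + 49) gives (3,3) = 109.
Column 5 must total 470; the given cells sum to 426, so (2,5) = 44.
Row 2: 114 + 154 + 99 + 44 + ? = 470, so (2,2) = 59.
The remaining cell in row 3 is (3,2) = 470 − 431 = 39.

39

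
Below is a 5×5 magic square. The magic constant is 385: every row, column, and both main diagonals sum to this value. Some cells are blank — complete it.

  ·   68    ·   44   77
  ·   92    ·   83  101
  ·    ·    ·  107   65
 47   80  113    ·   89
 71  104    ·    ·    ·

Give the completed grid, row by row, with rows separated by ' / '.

Using row 4: 47 + 80 + 113 + 89 + ? → (4,4) = 385 − 329 = 56.
Column 2 needs 385; the known cells sum to 344, so (3,2) = 41.
Using column 4: 44 + 83 + 107 + 56 + ? → (5,4) = 385 − 290 = 95.
Column 5: 77 + 101 + 65 + 89 + ? = 385, so (5,5) = 53.
Anti-diagonal must total 385; the given cells sum to 311, so (3,3) = 74.
Using row 3: 41 + 74 + 107 + 65 + ? → (3,1) = 385 − 287 = 98.
Row 5: 71 + 104 + 95 + 53 + ? = 385, so (5,3) = 62.
Main diagonal needs 385; the known cells sum to 275, so (1,1) = 110.
Using row 1: 110 + 68 + 44 + 77 + ? → (1,3) = 385 − 299 = 86.
From column 1, 385 − (110 + 98 + 47 + 71) gives (2,1) = 59.
From column 3, 385 − (86 + 74 + 113 + 62) gives (2,3) = 50.

110 68 86 44 77 / 59 92 50 83 101 / 98 41 74 107 65 / 47 80 113 56 89 / 71 104 62 95 53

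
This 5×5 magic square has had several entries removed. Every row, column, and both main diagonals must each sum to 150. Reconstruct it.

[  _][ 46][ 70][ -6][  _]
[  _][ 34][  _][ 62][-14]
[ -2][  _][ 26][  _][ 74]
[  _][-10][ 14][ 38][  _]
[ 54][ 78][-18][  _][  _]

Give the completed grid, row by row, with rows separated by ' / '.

The remaining cell in column 2 is (3,2) = 150 − 148 = 2.
The remaining cell in column 3 is (2,3) = 150 − 92 = 58.
From anti-diagonal, 150 − (62 + 26 + (-10) + 54) gives (1,5) = 18.
Row 1: 46 + 70 + (-6) + 18 + ? = 150, so (1,1) = 22.
Row 2 needs 150; the known cells sum to 140, so (2,1) = 10.
The remaining cell in row 3 is (3,4) = 150 − 100 = 50.
Column 1 needs 150; the known cells sum to 84, so (4,1) = 66.
The remaining cell in column 4 is (5,4) = 150 − 144 = 6.
Main diagonal: 22 + 34 + 26 + 38 + ? = 150, so (5,5) = 30.
From row 4, 150 − (66 + (-10) + 14 + 38) gives (4,5) = 42.

22 46 70 -6 18 / 10 34 58 62 -14 / -2 2 26 50 74 / 66 -10 14 38 42 / 54 78 -18 6 30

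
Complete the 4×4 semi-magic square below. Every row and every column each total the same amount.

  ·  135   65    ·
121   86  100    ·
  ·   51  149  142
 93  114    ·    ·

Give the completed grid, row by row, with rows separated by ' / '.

128 135 65 58 / 121 86 100 79 / 44 51 149 142 / 93 114 72 107

Column 2 is already complete: 135 + 86 + 51 + 114 = 386, so that is the magic constant.
Row 2 must total 386; the given cells sum to 307, so (2,4) = 79.
Row 3 needs 386; the known cells sum to 342, so (3,1) = 44.
The remaining cell in column 1 is (1,1) = 386 − 258 = 128.
The remaining cell in column 3 is (4,3) = 386 − 314 = 72.
Row 1 needs 386; the known cells sum to 328, so (1,4) = 58.
Row 4 must total 386; the given cells sum to 279, so (4,4) = 107.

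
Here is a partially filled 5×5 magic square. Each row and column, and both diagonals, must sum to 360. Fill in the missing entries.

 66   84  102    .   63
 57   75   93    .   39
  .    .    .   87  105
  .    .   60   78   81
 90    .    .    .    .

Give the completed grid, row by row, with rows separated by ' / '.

66 84 102 45 63 / 57 75 93 96 39 / 48 51 69 87 105 / 99 42 60 78 81 / 90 108 36 54 72

The remaining cell in row 1 is (1,4) = 360 − 315 = 45.
Row 2: 57 + 75 + 93 + 39 + ? = 360, so (2,4) = 96.
The remaining cell in column 4 is (5,4) = 360 − 306 = 54.
Column 5: 63 + 39 + 105 + 81 + ? = 360, so (5,5) = 72.
Using main diagonal: 66 + 75 + 78 + 72 + ? → (3,3) = 360 − 291 = 69.
Anti-diagonal must total 360; the given cells sum to 318, so (4,2) = 42.
Row 4 needs 360; the known cells sum to 261, so (4,1) = 99.
Column 1 needs 360; the known cells sum to 312, so (3,1) = 48.
The remaining cell in column 3 is (5,3) = 360 − 324 = 36.
Row 3 must total 360; the given cells sum to 309, so (3,2) = 51.
From row 5, 360 − (90 + 36 + 54 + 72) gives (5,2) = 108.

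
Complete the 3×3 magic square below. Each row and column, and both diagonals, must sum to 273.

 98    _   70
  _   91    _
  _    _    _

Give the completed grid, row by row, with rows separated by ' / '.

Row 1 needs 273; the known cells sum to 168, so (1,2) = 105.
The remaining cell in column 2 is (3,2) = 273 − 196 = 77.
From main diagonal, 273 − (98 + 91) gives (3,3) = 84.
The remaining cell in anti-diagonal is (3,1) = 273 − 161 = 112.
Column 1 needs 273; the known cells sum to 210, so (2,1) = 63.
Column 3 must total 273; the given cells sum to 154, so (2,3) = 119.

98 105 70 / 63 91 119 / 112 77 84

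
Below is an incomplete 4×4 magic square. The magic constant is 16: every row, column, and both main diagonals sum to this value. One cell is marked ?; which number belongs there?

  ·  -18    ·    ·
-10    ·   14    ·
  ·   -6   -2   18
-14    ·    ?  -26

26

Row 3: -6 + (-2) + 18 + ? = 16, so (3,1) = 6.
The remaining cell in column 1 is (1,1) = 16 − (-18) = 34.
Main diagonal needs 16; the known cells sum to 6, so (2,2) = 10.
Using anti-diagonal: 14 + (-6) + (-14) + ? → (1,4) = 16 − (-6) = 22.
Row 1 must total 16; the given cells sum to 38, so (1,3) = -22.
From row 2, 16 − (-10 + 10 + 14) gives (2,4) = 2.
The remaining cell in column 2 is (4,2) = 16 − (-14) = 30.
Column 3: -22 + 14 + (-2) + ? = 16, so (4,3) = 26.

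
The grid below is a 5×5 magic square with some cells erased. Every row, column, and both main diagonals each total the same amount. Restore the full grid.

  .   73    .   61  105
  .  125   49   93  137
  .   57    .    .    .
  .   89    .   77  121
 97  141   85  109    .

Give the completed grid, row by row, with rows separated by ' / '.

Column 2 is already complete: 73 + 125 + 57 + 89 + 141 = 485, so that is the magic constant.
From row 2, 485 − (125 + 49 + 93 + 137) gives (2,1) = 81.
The remaining cell in row 5 is (5,5) = 485 − 432 = 53.
Using column 4: 61 + 93 + 77 + 109 + ? → (3,4) = 485 − 340 = 145.
From column 5, 485 − (105 + 137 + 121 + 53) gives (3,5) = 69.
Anti-diagonal: 105 + 93 + 89 + 97 + ? = 485, so (3,3) = 101.
From row 3, 485 − (57 + 101 + 145 + 69) gives (3,1) = 113.
From main diagonal, 485 − (125 + 101 + 77 + 53) gives (1,1) = 129.
Row 1 must total 485; the given cells sum to 368, so (1,3) = 117.
Column 1 must total 485; the given cells sum to 420, so (4,1) = 65.
Column 3: 117 + 49 + 101 + 85 + ? = 485, so (4,3) = 133.

129 73 117 61 105 / 81 125 49 93 137 / 113 57 101 145 69 / 65 89 133 77 121 / 97 141 85 109 53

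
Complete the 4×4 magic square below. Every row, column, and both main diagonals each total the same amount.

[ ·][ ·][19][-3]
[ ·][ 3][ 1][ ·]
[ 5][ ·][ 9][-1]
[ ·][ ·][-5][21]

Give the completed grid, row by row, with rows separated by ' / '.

-9 17 19 -3 / 13 3 1 7 / 5 11 9 -1 / 15 -7 -5 21

Column 3 is already complete: 19 + 1 + 9 + -5 = 24, so that is the magic constant.
Row 3: 5 + 9 + (-1) + ? = 24, so (3,2) = 11.
Column 4 must total 24; the given cells sum to 17, so (2,4) = 7.
Main diagonal must total 24; the given cells sum to 33, so (1,1) = -9.
Anti-diagonal needs 24; the known cells sum to 9, so (4,1) = 15.
Using row 1: -9 + 19 + (-3) + ? → (1,2) = 24 − 7 = 17.
Row 2 needs 24; the known cells sum to 11, so (2,1) = 13.
Row 4 needs 24; the known cells sum to 31, so (4,2) = -7.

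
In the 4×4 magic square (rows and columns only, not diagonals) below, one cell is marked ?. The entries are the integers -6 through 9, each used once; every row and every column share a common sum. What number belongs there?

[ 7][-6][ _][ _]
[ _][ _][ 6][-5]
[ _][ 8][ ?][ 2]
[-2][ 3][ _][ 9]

The entries are -6 through 9, which sum to 24, so each line sums to 24/4 = 6.
The remaining cell in row 4 is (4,3) = 6 − 10 = -4.
Column 2 needs 6; the known cells sum to 5, so (2,2) = 1.
The remaining cell in column 4 is (1,4) = 6 − 6 = 0.
The remaining cell in row 1 is (1,3) = 6 − 1 = 5.
Row 2 needs 6; the known cells sum to 2, so (2,1) = 4.
The remaining cell in column 1 is (3,1) = 6 − 9 = -3.
Column 3: 5 + 6 + (-4) + ? = 6, so (3,3) = -1.

-1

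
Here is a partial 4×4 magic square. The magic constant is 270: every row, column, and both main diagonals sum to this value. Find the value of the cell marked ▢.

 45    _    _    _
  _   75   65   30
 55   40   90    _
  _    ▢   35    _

105

Using row 2: 75 + 65 + 30 + ? → (2,1) = 270 − 170 = 100.
The remaining cell in row 3 is (3,4) = 270 − 185 = 85.
The remaining cell in column 1 is (4,1) = 270 − 200 = 70.
Column 3 needs 270; the known cells sum to 190, so (1,3) = 80.
Main diagonal must total 270; the given cells sum to 210, so (4,4) = 60.
Using anti-diagonal: 65 + 40 + 70 + ? → (1,4) = 270 − 175 = 95.
Row 1 needs 270; the known cells sum to 220, so (1,2) = 50.
Using row 4: 70 + 35 + 60 + ? → (4,2) = 270 − 165 = 105.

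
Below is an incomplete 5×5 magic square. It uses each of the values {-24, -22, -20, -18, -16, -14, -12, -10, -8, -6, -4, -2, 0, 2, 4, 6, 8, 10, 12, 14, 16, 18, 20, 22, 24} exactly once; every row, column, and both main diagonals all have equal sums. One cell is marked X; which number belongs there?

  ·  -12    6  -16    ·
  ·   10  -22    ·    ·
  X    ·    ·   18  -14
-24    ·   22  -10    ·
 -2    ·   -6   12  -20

14

The 25 entries sum to 0, so each line sums to 0/5 = 0.
From row 5, 0 − (-2 + (-6) + 12 + (-20)) gives (5,2) = 16.
Column 3 must total 0; the given cells sum to 0, so (3,3) = 0.
Using column 4: -16 + 18 + (-10) + 12 + ? → (2,4) = 0 − 4 = -4.
Main diagonal must total 0; the given cells sum to -20, so (1,1) = 20.
The remaining cell in row 1 is (1,5) = 0 − (-2) = 2.
The remaining cell in anti-diagonal is (4,2) = 0 − (-4) = 4.
Row 4 needs 0; the known cells sum to -8, so (4,5) = 8.
The remaining cell in column 2 is (3,2) = 0 − 18 = -18.
Column 5: 2 + (-14) + 8 + (-20) + ? = 0, so (2,5) = 24.
Using row 2: 10 + (-22) + (-4) + 24 + ? → (2,1) = 0 − 8 = -8.
Using row 3: -18 + 0 + 18 + (-14) + ? → (3,1) = 0 − (-14) = 14.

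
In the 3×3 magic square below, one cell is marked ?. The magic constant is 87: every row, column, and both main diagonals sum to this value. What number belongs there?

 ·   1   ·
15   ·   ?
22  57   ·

43

Row 3: 22 + 57 + ? = 87, so (3,3) = 8.
Using column 1: 15 + 22 + ? → (1,1) = 87 − 37 = 50.
Column 2 must total 87; the given cells sum to 58, so (2,2) = 29.
From anti-diagonal, 87 − (29 + 22) gives (1,3) = 36.
Row 2 needs 87; the known cells sum to 44, so (2,3) = 43.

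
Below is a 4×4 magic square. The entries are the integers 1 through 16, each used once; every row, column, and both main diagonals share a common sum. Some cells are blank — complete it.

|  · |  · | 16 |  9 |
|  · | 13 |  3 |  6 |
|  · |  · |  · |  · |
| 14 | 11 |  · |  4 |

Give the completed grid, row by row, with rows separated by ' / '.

7 2 16 9 / 12 13 3 6 / 1 8 10 15 / 14 11 5 4

The entries are 1 through 16, which sum to 136, so each line sums to 136/4 = 34.
Row 2 must total 34; the given cells sum to 22, so (2,1) = 12.
Using row 4: 14 + 11 + 4 + ? → (4,3) = 34 − 29 = 5.
From column 3, 34 − (16 + 3 + 5) gives (3,3) = 10.
The remaining cell in column 4 is (3,4) = 34 − 19 = 15.
Main diagonal: 13 + 10 + 4 + ? = 34, so (1,1) = 7.
Using anti-diagonal: 9 + 3 + 14 + ? → (3,2) = 34 − 26 = 8.
Using row 1: 7 + 16 + 9 + ? → (1,2) = 34 − 32 = 2.
Row 3: 8 + 10 + 15 + ? = 34, so (3,1) = 1.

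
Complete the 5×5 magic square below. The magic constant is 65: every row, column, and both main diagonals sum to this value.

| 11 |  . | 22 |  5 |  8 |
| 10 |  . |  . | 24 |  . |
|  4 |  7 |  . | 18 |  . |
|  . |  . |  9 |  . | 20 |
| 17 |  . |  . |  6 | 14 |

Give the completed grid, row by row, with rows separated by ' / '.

11 19 22 5 8 / 10 13 16 24 2 / 4 7 15 18 21 / 23 1 9 12 20 / 17 25 3 6 14

The remaining cell in row 1 is (1,2) = 65 − 46 = 19.
Column 1 must total 65; the given cells sum to 42, so (4,1) = 23.
Using column 4: 5 + 24 + 18 + 6 + ? → (4,4) = 65 − 53 = 12.
Using row 4: 23 + 9 + 12 + 20 + ? → (4,2) = 65 − 64 = 1.
Using anti-diagonal: 8 + 24 + 1 + 17 + ? → (3,3) = 65 − 50 = 15.
Using row 3: 4 + 7 + 15 + 18 + ? → (3,5) = 65 − 44 = 21.
From column 5, 65 − (8 + 21 + 20 + 14) gives (2,5) = 2.
From main diagonal, 65 − (11 + 15 + 12 + 14) gives (2,2) = 13.
Row 2: 10 + 13 + 24 + 2 + ? = 65, so (2,3) = 16.
Column 2: 19 + 13 + 7 + 1 + ? = 65, so (5,2) = 25.
From column 3, 65 − (22 + 16 + 15 + 9) gives (5,3) = 3.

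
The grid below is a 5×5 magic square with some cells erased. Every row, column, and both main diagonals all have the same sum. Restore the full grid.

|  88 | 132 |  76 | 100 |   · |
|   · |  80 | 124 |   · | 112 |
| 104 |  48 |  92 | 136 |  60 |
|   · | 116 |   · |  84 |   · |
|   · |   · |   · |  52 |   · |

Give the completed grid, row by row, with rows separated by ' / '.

Row 3 is already complete: 104 + 48 + 92 + 136 + 60 = 440, so that is the magic constant.
Row 1: 88 + 132 + 76 + 100 + ? = 440, so (1,5) = 44.
The remaining cell in column 2 is (5,2) = 440 − 376 = 64.
Column 4: 100 + 136 + 84 + 52 + ? = 440, so (2,4) = 68.
Main diagonal must total 440; the given cells sum to 344, so (5,5) = 96.
Anti-diagonal needs 440; the known cells sum to 320, so (5,1) = 120.
Row 2 must total 440; the given cells sum to 384, so (2,1) = 56.
Row 5: 120 + 64 + 52 + 96 + ? = 440, so (5,3) = 108.
Column 1: 88 + 56 + 104 + 120 + ? = 440, so (4,1) = 72.
Column 3 needs 440; the known cells sum to 400, so (4,3) = 40.
Column 5 needs 440; the known cells sum to 312, so (4,5) = 128.

88 132 76 100 44 / 56 80 124 68 112 / 104 48 92 136 60 / 72 116 40 84 128 / 120 64 108 52 96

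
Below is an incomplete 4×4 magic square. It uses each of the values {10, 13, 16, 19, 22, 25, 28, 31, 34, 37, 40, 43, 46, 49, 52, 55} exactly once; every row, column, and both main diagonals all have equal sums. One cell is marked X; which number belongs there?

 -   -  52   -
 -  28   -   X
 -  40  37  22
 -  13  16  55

The 16 entries sum to 520, so each line sums to 520/4 = 130.
Row 3: 40 + 37 + 22 + ? = 130, so (3,1) = 31.
Row 4 must total 130; the given cells sum to 84, so (4,1) = 46.
From column 2, 130 − (28 + 40 + 13) gives (1,2) = 49.
The remaining cell in column 3 is (2,3) = 130 − 105 = 25.
Main diagonal must total 130; the given cells sum to 120, so (1,1) = 10.
Anti-diagonal must total 130; the given cells sum to 111, so (1,4) = 19.
Using column 1: 10 + 31 + 46 + ? → (2,1) = 130 − 87 = 43.
Using column 4: 19 + 22 + 55 + ? → (2,4) = 130 − 96 = 34.

34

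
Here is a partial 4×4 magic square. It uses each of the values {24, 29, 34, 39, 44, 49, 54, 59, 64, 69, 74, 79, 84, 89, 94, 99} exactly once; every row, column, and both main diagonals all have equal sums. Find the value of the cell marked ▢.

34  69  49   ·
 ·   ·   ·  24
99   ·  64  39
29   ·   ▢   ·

54

The 16 entries sum to 984, so each line sums to 984/4 = 246.
Row 1: 34 + 69 + 49 + ? = 246, so (1,4) = 94.
Row 3 must total 246; the given cells sum to 202, so (3,2) = 44.
The remaining cell in column 1 is (2,1) = 246 − 162 = 84.
Column 4 needs 246; the known cells sum to 157, so (4,4) = 89.
Main diagonal: 34 + 64 + 89 + ? = 246, so (2,2) = 59.
Anti-diagonal must total 246; the given cells sum to 167, so (2,3) = 79.
Column 2: 69 + 59 + 44 + ? = 246, so (4,2) = 74.
The remaining cell in column 3 is (4,3) = 246 − 192 = 54.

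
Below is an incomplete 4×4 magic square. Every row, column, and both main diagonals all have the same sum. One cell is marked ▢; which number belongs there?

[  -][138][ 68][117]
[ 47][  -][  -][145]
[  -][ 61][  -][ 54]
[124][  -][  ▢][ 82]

103

Column 4 is complete and sums to 398; that is the magic constant.
The remaining cell in row 1 is (1,1) = 398 − 323 = 75.
Using column 1: 75 + 47 + 124 + ? → (3,1) = 398 − 246 = 152.
Anti-diagonal: 117 + 61 + 124 + ? = 398, so (2,3) = 96.
Row 2 must total 398; the given cells sum to 288, so (2,2) = 110.
Row 3 needs 398; the known cells sum to 267, so (3,3) = 131.
Column 2: 138 + 110 + 61 + ? = 398, so (4,2) = 89.
Using column 3: 68 + 96 + 131 + ? → (4,3) = 398 − 295 = 103.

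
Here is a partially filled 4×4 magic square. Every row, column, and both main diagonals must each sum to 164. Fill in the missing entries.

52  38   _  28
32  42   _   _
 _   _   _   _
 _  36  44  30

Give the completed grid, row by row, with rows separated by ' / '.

Row 1: 52 + 38 + 28 + ? = 164, so (1,3) = 46.
The remaining cell in row 4 is (4,1) = 164 − 110 = 54.
From column 1, 164 − (52 + 32 + 54) gives (3,1) = 26.
From column 2, 164 − (38 + 42 + 36) gives (3,2) = 48.
Main diagonal needs 164; the known cells sum to 124, so (3,3) = 40.
From anti-diagonal, 164 − (28 + 48 + 54) gives (2,3) = 34.
The remaining cell in row 2 is (2,4) = 164 − 108 = 56.
The remaining cell in row 3 is (3,4) = 164 − 114 = 50.

52 38 46 28 / 32 42 34 56 / 26 48 40 50 / 54 36 44 30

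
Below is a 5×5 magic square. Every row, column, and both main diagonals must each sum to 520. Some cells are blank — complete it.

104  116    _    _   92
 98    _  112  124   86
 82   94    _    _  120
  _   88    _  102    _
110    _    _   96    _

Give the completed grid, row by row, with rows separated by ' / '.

Row 2: 98 + 112 + 124 + 86 + ? = 520, so (2,2) = 100.
Column 1: 104 + 98 + 82 + 110 + ? = 520, so (4,1) = 126.
Column 2 needs 520; the known cells sum to 398, so (5,2) = 122.
Anti-diagonal: 92 + 124 + 88 + 110 + ? = 520, so (3,3) = 106.
Using row 3: 82 + 94 + 106 + 120 + ? → (3,4) = 520 − 402 = 118.
Column 4: 124 + 118 + 102 + 96 + ? = 520, so (1,4) = 80.
Using main diagonal: 104 + 100 + 106 + 102 + ? → (5,5) = 520 − 412 = 108.
Row 1 must total 520; the given cells sum to 392, so (1,3) = 128.
Row 5: 110 + 122 + 96 + 108 + ? = 520, so (5,3) = 84.
From column 3, 520 − (128 + 112 + 106 + 84) gives (4,3) = 90.
The remaining cell in column 5 is (4,5) = 520 − 406 = 114.

104 116 128 80 92 / 98 100 112 124 86 / 82 94 106 118 120 / 126 88 90 102 114 / 110 122 84 96 108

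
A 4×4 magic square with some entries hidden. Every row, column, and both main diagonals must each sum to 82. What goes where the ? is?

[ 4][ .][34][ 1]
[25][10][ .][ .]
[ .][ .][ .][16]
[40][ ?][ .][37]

The remaining cell in row 1 is (1,2) = 82 − 39 = 43.
Column 1 must total 82; the given cells sum to 69, so (3,1) = 13.
Using column 4: 1 + 16 + 37 + ? → (2,4) = 82 − 54 = 28.
Main diagonal must total 82; the given cells sum to 51, so (3,3) = 31.
Using row 2: 25 + 10 + 28 + ? → (2,3) = 82 − 63 = 19.
Row 3 must total 82; the given cells sum to 60, so (3,2) = 22.
From column 2, 82 − (43 + 10 + 22) gives (4,2) = 7.

7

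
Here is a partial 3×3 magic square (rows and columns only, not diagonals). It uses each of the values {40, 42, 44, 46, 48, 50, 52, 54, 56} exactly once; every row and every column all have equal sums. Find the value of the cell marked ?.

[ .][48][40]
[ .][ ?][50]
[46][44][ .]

52

The 9 entries sum to 432, so each line sums to 432/3 = 144.
Using row 1: 48 + 40 + ? → (1,1) = 144 − 88 = 56.
Using row 3: 46 + 44 + ? → (3,3) = 144 − 90 = 54.
Using column 1: 56 + 46 + ? → (2,1) = 144 − 102 = 42.
Using column 2: 48 + 44 + ? → (2,2) = 144 − 92 = 52.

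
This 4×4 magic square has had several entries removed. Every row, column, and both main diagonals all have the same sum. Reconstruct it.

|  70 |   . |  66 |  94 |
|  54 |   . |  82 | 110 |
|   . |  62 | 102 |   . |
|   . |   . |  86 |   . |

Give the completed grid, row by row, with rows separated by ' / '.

Column 3 is already complete: 66 + 82 + 102 + 86 = 336, so that is the magic constant.
The remaining cell in row 1 is (1,2) = 336 − 230 = 106.
Row 2: 54 + 82 + 110 + ? = 336, so (2,2) = 90.
Column 2 needs 336; the known cells sum to 258, so (4,2) = 78.
Main diagonal must total 336; the given cells sum to 262, so (4,4) = 74.
Anti-diagonal must total 336; the given cells sum to 238, so (4,1) = 98.
Using column 1: 70 + 54 + 98 + ? → (3,1) = 336 − 222 = 114.
From column 4, 336 − (94 + 110 + 74) gives (3,4) = 58.

70 106 66 94 / 54 90 82 110 / 114 62 102 58 / 98 78 86 74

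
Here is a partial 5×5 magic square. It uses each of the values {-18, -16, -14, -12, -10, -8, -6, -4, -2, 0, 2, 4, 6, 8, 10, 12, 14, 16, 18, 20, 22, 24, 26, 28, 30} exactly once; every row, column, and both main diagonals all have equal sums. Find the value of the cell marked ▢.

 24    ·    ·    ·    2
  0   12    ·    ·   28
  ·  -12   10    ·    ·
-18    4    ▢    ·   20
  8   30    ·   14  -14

26

The 25 entries sum to 150, so each line sums to 150/5 = 30.
Row 5: 8 + 30 + 14 + (-14) + ? = 30, so (5,3) = -8.
Using column 1: 24 + 0 + (-18) + 8 + ? → (3,1) = 30 − 14 = 16.
Column 2 must total 30; the given cells sum to 34, so (1,2) = -4.
Column 5: 2 + 28 + 20 + (-14) + ? = 30, so (3,5) = -6.
From main diagonal, 30 − (24 + 12 + 10 + (-14)) gives (4,4) = -2.
Using anti-diagonal: 2 + 10 + 4 + 8 + ? → (2,4) = 30 − 24 = 6.
From row 2, 30 − (0 + 12 + 6 + 28) gives (2,3) = -16.
Using row 3: 16 + (-12) + 10 + (-6) + ? → (3,4) = 30 − 8 = 22.
From row 4, 30 − (-18 + 4 + (-2) + 20) gives (4,3) = 26.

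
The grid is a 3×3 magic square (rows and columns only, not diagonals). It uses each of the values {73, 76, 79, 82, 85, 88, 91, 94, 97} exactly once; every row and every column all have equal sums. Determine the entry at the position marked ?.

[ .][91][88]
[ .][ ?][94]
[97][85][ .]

The 9 entries sum to 765, so each line sums to 765/3 = 255.
Using row 1: 91 + 88 + ? → (1,1) = 255 − 179 = 76.
The remaining cell in row 3 is (3,3) = 255 − 182 = 73.
The remaining cell in column 1 is (2,1) = 255 − 173 = 82.
Using column 2: 91 + 85 + ? → (2,2) = 255 − 176 = 79.

79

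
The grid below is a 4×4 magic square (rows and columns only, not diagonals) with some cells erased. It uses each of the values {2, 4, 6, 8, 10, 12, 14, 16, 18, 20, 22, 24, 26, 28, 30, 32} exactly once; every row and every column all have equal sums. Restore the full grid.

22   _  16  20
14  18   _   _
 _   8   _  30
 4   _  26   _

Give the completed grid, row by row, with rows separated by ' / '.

The 16 entries sum to 272, so each line sums to 272/4 = 68.
Row 1 must total 68; the given cells sum to 58, so (1,2) = 10.
From column 1, 68 − (22 + 14 + 4) gives (3,1) = 28.
Column 2 must total 68; the given cells sum to 36, so (4,2) = 32.
Using row 3: 28 + 8 + 30 + ? → (3,3) = 68 − 66 = 2.
Row 4: 4 + 32 + 26 + ? = 68, so (4,4) = 6.
Using column 3: 16 + 2 + 26 + ? → (2,3) = 68 − 44 = 24.
Column 4 must total 68; the given cells sum to 56, so (2,4) = 12.

22 10 16 20 / 14 18 24 12 / 28 8 2 30 / 4 32 26 6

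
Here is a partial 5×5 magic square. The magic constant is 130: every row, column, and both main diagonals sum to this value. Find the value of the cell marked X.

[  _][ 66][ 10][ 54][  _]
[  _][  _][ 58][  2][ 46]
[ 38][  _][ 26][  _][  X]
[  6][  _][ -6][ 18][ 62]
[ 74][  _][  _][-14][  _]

Row 4: 6 + (-6) + 18 + 62 + ? = 130, so (4,2) = 50.
Column 3 needs 130; the known cells sum to 88, so (5,3) = 42.
Column 4 needs 130; the known cells sum to 60, so (3,4) = 70.
Using anti-diagonal: 2 + 26 + 50 + 74 + ? → (1,5) = 130 − 152 = -22.
Row 1: 66 + 10 + 54 + (-22) + ? = 130, so (1,1) = 22.
From column 1, 130 − (22 + 38 + 6 + 74) gives (2,1) = -10.
Using row 2: -10 + 58 + 2 + 46 + ? → (2,2) = 130 − 96 = 34.
Main diagonal must total 130; the given cells sum to 100, so (5,5) = 30.
Row 5: 74 + 42 + (-14) + 30 + ? = 130, so (5,2) = -2.
Column 2 must total 130; the given cells sum to 148, so (3,2) = -18.
Column 5 must total 130; the given cells sum to 116, so (3,5) = 14.

14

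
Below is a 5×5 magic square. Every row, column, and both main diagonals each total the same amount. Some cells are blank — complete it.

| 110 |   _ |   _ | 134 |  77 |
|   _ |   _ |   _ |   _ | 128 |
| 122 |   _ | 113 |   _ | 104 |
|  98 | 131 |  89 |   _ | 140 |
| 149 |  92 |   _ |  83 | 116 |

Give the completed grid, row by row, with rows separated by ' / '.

Column 5 is already complete: 77 + 128 + 104 + 140 + 116 = 565, so that is the magic constant.
Row 4: 98 + 131 + 89 + 140 + ? = 565, so (4,4) = 107.
The remaining cell in row 5 is (5,3) = 565 − 440 = 125.
Column 1: 110 + 122 + 98 + 149 + ? = 565, so (2,1) = 86.
Using main diagonal: 110 + 113 + 107 + 116 + ? → (2,2) = 565 − 446 = 119.
Anti-diagonal: 77 + 113 + 131 + 149 + ? = 565, so (2,4) = 95.
Row 2: 86 + 119 + 95 + 128 + ? = 565, so (2,3) = 137.
The remaining cell in column 3 is (1,3) = 565 − 464 = 101.
Column 4: 134 + 95 + 107 + 83 + ? = 565, so (3,4) = 146.
Row 1 needs 565; the known cells sum to 422, so (1,2) = 143.
Row 3 must total 565; the given cells sum to 485, so (3,2) = 80.

110 143 101 134 77 / 86 119 137 95 128 / 122 80 113 146 104 / 98 131 89 107 140 / 149 92 125 83 116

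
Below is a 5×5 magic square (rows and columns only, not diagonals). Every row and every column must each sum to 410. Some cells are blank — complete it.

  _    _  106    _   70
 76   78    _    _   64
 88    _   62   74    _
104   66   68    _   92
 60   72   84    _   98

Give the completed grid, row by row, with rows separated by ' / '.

82 94 106 58 70 / 76 78 90 102 64 / 88 100 62 74 86 / 104 66 68 80 92 / 60 72 84 96 98

Row 4 needs 410; the known cells sum to 330, so (4,4) = 80.
Row 5: 60 + 72 + 84 + 98 + ? = 410, so (5,4) = 96.
Column 1: 76 + 88 + 104 + 60 + ? = 410, so (1,1) = 82.
Using column 3: 106 + 62 + 68 + 84 + ? → (2,3) = 410 − 320 = 90.
Column 5 needs 410; the known cells sum to 324, so (3,5) = 86.
From row 2, 410 − (76 + 78 + 90 + 64) gives (2,4) = 102.
Row 3: 88 + 62 + 74 + 86 + ? = 410, so (3,2) = 100.
Column 2 must total 410; the given cells sum to 316, so (1,2) = 94.
From column 4, 410 − (102 + 74 + 80 + 96) gives (1,4) = 58.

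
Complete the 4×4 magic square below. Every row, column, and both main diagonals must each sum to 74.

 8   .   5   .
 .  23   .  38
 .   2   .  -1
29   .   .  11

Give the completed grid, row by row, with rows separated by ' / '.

8 35 5 26 / -4 23 17 38 / 41 2 32 -1 / 29 14 20 11

Column 4 needs 74; the known cells sum to 48, so (1,4) = 26.
Main diagonal needs 74; the known cells sum to 42, so (3,3) = 32.
From anti-diagonal, 74 − (26 + 2 + 29) gives (2,3) = 17.
Row 1 must total 74; the given cells sum to 39, so (1,2) = 35.
Row 2 needs 74; the known cells sum to 78, so (2,1) = -4.
Row 3 must total 74; the given cells sum to 33, so (3,1) = 41.
Column 2 needs 74; the known cells sum to 60, so (4,2) = 14.
Column 3 needs 74; the known cells sum to 54, so (4,3) = 20.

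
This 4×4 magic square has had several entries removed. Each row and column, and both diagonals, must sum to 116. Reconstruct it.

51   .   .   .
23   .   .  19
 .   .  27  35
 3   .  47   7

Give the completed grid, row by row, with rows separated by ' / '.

From row 4, 116 − (3 + 47 + 7) gives (4,2) = 59.
Column 1 must total 116; the given cells sum to 77, so (3,1) = 39.
Column 4: 19 + 35 + 7 + ? = 116, so (1,4) = 55.
From main diagonal, 116 − (51 + 27 + 7) gives (2,2) = 31.
From row 2, 116 − (23 + 31 + 19) gives (2,3) = 43.
The remaining cell in row 3 is (3,2) = 116 − 101 = 15.
Using column 2: 31 + 15 + 59 + ? → (1,2) = 116 − 105 = 11.
Using column 3: 43 + 27 + 47 + ? → (1,3) = 116 − 117 = -1.

51 11 -1 55 / 23 31 43 19 / 39 15 27 35 / 3 59 47 7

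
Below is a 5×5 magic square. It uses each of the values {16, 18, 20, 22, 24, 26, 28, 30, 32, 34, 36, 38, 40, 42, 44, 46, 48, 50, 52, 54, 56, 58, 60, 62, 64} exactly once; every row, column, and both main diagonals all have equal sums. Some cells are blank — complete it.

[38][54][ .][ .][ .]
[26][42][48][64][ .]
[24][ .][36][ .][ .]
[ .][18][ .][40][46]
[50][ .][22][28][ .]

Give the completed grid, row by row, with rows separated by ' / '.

The 25 entries sum to 1000, so each line sums to 1000/5 = 200.
Row 2 needs 200; the known cells sum to 180, so (2,5) = 20.
Column 1: 38 + 26 + 24 + 50 + ? = 200, so (4,1) = 62.
The remaining cell in main diagonal is (5,5) = 200 − 156 = 44.
Anti-diagonal needs 200; the known cells sum to 168, so (1,5) = 32.
The remaining cell in row 4 is (4,3) = 200 − 166 = 34.
Row 5 needs 200; the known cells sum to 144, so (5,2) = 56.
Column 2 must total 200; the given cells sum to 170, so (3,2) = 30.
From column 3, 200 − (48 + 36 + 34 + 22) gives (1,3) = 60.
From column 5, 200 − (32 + 20 + 46 + 44) gives (3,5) = 58.
Row 1 needs 200; the known cells sum to 184, so (1,4) = 16.
Row 3 needs 200; the known cells sum to 148, so (3,4) = 52.

38 54 60 16 32 / 26 42 48 64 20 / 24 30 36 52 58 / 62 18 34 40 46 / 50 56 22 28 44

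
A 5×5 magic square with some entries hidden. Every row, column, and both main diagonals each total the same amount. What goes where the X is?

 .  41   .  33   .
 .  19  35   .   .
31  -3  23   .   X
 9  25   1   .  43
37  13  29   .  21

5

Column 2 is complete and sums to 95; that is the magic constant.
Row 4 must total 95; the given cells sum to 78, so (4,4) = 17.
Row 5 needs 95; the known cells sum to 100, so (5,4) = -5.
Using column 3: 35 + 23 + 1 + 29 + ? → (1,3) = 95 − 88 = 7.
Main diagonal must total 95; the given cells sum to 80, so (1,1) = 15.
Row 1 needs 95; the known cells sum to 96, so (1,5) = -1.
Using column 1: 15 + 31 + 9 + 37 + ? → (2,1) = 95 − 92 = 3.
Anti-diagonal must total 95; the given cells sum to 84, so (2,4) = 11.
Row 2 needs 95; the known cells sum to 68, so (2,5) = 27.
Using column 4: 33 + 11 + 17 + (-5) + ? → (3,4) = 95 − 56 = 39.
Using column 5: -1 + 27 + 43 + 21 + ? → (3,5) = 95 − 90 = 5.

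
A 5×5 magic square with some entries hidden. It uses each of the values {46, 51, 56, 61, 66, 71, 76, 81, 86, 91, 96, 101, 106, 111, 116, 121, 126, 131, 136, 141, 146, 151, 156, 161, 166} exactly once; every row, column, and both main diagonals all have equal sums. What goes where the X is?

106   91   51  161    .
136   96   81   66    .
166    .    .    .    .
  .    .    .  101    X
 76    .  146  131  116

The 25 entries sum to 2650, so each line sums to 2650/5 = 530.
Using row 1: 106 + 91 + 51 + 161 + ? → (1,5) = 530 − 409 = 121.
Using row 2: 136 + 96 + 81 + 66 + ? → (2,5) = 530 − 379 = 151.
From row 5, 530 − (76 + 146 + 131 + 116) gives (5,2) = 61.
From column 1, 530 − (106 + 136 + 166 + 76) gives (4,1) = 46.
Column 4 needs 530; the known cells sum to 459, so (3,4) = 71.
The remaining cell in main diagonal is (3,3) = 530 − 419 = 111.
Anti-diagonal: 121 + 66 + 111 + 76 + ? = 530, so (4,2) = 156.
Column 2: 91 + 96 + 156 + 61 + ? = 530, so (3,2) = 126.
Column 3: 51 + 81 + 111 + 146 + ? = 530, so (4,3) = 141.
From row 3, 530 − (166 + 126 + 111 + 71) gives (3,5) = 56.
Row 4 needs 530; the known cells sum to 444, so (4,5) = 86.

86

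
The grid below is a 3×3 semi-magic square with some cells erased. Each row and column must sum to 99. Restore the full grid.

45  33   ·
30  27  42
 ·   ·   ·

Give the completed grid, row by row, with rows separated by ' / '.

Using row 1: 45 + 33 + ? → (1,3) = 99 − 78 = 21.
The remaining cell in column 1 is (3,1) = 99 − 75 = 24.
From column 2, 99 − (33 + 27) gives (3,2) = 39.
The remaining cell in column 3 is (3,3) = 99 − 63 = 36.

45 33 21 / 30 27 42 / 24 39 36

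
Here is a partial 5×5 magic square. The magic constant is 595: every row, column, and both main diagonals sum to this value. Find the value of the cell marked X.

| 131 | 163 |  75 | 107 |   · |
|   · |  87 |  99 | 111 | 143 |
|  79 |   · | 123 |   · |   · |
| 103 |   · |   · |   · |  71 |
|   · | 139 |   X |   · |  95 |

151

Row 1 needs 595; the known cells sum to 476, so (1,5) = 119.
From row 2, 595 − (87 + 99 + 111 + 143) gives (2,1) = 155.
From column 1, 595 − (131 + 155 + 79 + 103) gives (5,1) = 127.
Using column 5: 119 + 143 + 71 + 95 + ? → (3,5) = 595 − 428 = 167.
Main diagonal: 131 + 87 + 123 + 95 + ? = 595, so (4,4) = 159.
Anti-diagonal: 119 + 111 + 123 + 127 + ? = 595, so (4,2) = 115.
Row 4 must total 595; the given cells sum to 448, so (4,3) = 147.
Column 2: 163 + 87 + 115 + 139 + ? = 595, so (3,2) = 91.
The remaining cell in column 3 is (5,3) = 595 − 444 = 151.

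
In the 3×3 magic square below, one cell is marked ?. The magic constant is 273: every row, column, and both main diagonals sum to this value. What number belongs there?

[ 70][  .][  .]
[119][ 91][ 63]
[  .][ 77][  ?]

112

Column 1 needs 273; the known cells sum to 189, so (3,1) = 84.
Column 2: 91 + 77 + ? = 273, so (1,2) = 105.
Using main diagonal: 70 + 91 + ? → (3,3) = 273 − 161 = 112.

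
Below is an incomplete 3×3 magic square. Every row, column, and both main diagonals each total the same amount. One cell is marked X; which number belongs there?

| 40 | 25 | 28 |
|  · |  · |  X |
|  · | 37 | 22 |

Row 1 is complete and sums to 93; that is the magic constant.
Row 3: 37 + 22 + ? = 93, so (3,1) = 34.
Using column 1: 40 + 34 + ? → (2,1) = 93 − 74 = 19.
Column 2: 25 + 37 + ? = 93, so (2,2) = 31.
Column 3 needs 93; the known cells sum to 50, so (2,3) = 43.

43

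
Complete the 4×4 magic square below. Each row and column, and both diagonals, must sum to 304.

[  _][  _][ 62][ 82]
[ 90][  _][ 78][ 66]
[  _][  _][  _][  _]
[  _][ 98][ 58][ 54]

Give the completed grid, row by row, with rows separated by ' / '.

The remaining cell in row 2 is (2,2) = 304 − 234 = 70.
Row 4 needs 304; the known cells sum to 210, so (4,1) = 94.
Column 3: 62 + 78 + 58 + ? = 304, so (3,3) = 106.
Using column 4: 82 + 66 + 54 + ? → (3,4) = 304 − 202 = 102.
From main diagonal, 304 − (70 + 106 + 54) gives (1,1) = 74.
Anti-diagonal must total 304; the given cells sum to 254, so (3,2) = 50.
Row 1: 74 + 62 + 82 + ? = 304, so (1,2) = 86.
Row 3 must total 304; the given cells sum to 258, so (3,1) = 46.

74 86 62 82 / 90 70 78 66 / 46 50 106 102 / 94 98 58 54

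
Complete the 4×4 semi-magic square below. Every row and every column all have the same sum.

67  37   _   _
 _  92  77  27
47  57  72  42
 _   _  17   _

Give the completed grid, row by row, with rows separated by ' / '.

67 37 52 62 / 22 92 77 27 / 47 57 72 42 / 82 32 17 87

Row 3 is already complete: 47 + 57 + 72 + 42 = 218, so that is the magic constant.
From row 2, 218 − (92 + 77 + 27) gives (2,1) = 22.
Using column 1: 67 + 22 + 47 + ? → (4,1) = 218 − 136 = 82.
Column 2 must total 218; the given cells sum to 186, so (4,2) = 32.
From column 3, 218 − (77 + 72 + 17) gives (1,3) = 52.
The remaining cell in row 1 is (1,4) = 218 − 156 = 62.
From row 4, 218 − (82 + 32 + 17) gives (4,4) = 87.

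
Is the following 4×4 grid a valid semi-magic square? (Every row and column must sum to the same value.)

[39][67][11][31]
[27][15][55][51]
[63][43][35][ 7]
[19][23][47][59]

Yes

Row 1: 39 + 67 + 11 + 31 = 148.
Row 2: 27 + 15 + 55 + 51 = 148.
Row 3: 63 + 43 + 35 + 7 = 148.
Row 4: 19 + 23 + 47 + 59 = 148.
Column 1: 39 + 27 + 63 + 19 = 148.
Column 2: 67 + 15 + 43 + 23 = 148.
Column 3: 11 + 55 + 35 + 47 = 148.
Column 4: 31 + 51 + 7 + 59 = 148.
All lines sum to 148.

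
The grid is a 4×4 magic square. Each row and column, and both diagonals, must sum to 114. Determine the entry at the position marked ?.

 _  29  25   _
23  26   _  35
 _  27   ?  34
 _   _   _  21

31

Using row 2: 23 + 26 + 35 + ? → (2,3) = 114 − 84 = 30.
Using column 2: 29 + 26 + 27 + ? → (4,2) = 114 − 82 = 32.
The remaining cell in column 4 is (1,4) = 114 − 90 = 24.
The remaining cell in anti-diagonal is (4,1) = 114 − 81 = 33.
From row 1, 114 − (29 + 25 + 24) gives (1,1) = 36.
From row 4, 114 − (33 + 32 + 21) gives (4,3) = 28.
Using column 1: 36 + 23 + 33 + ? → (3,1) = 114 − 92 = 22.
Column 3 must total 114; the given cells sum to 83, so (3,3) = 31.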